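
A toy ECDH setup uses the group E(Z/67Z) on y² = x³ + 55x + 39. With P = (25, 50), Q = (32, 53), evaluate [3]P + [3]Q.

First 3P:
Repeated addition: build up to 3P.
2P: tangent at (25, 50): λ = (3·25² + 55)/(2·50) ≡ 54/33. 33⁻¹ ≡ 65 (mod 67) since 33·65 = 2145 ≡ 1, so λ ≡ 54·65 ≡ 26.
  x = λ² - 25 - 25 = 676 - 50 ≡ 23; y = λ·(25 - 23) - 50 ≡ 2. → (23, 2)
3P: (23, 2) + (25, 50). λ = (50 - 2)/(25 - 23) ≡ 48/2 mod 67. 2⁻¹ ≡ 34 (mod 67) since 2·34 = 68 ≡ 1, so λ ≡ 24.
  x = λ² - 23 - 25 = 576 - 48 ≡ 59; y = λ·(23 - 59) - 2 ≡ 5. → (59, 5)
3P = (59, 5).
Next 3Q:
Repeated addition: build up to 3Q.
2Q: tangent at (32, 53): λ = (3·32² + 55)/(2·53) ≡ 45/39. 39⁻¹ ≡ 55 (mod 67), so λ ≡ 45·55 ≡ 63.
  x = λ² - 32 - 32 = 3969 - 64 ≡ 19; y = λ·(32 - 19) - 53 ≡ 29. → (19, 29)
3Q: (19, 29) + (32, 53). λ = (53 - 29)/(32 - 19) ≡ 24/13 mod 67. 13⁻¹ ≡ 31 (mod 67), so λ ≡ 7.
  x = λ² - 19 - 32 = 49 - 51 ≡ 65; y = λ·(19 - 65) - 29 ≡ 51. → (65, 51)
3Q = (65, 51).
Finally 3P + 3Q:
(59, 5) + (65, 51). λ = (51 - 5)/(65 - 59) ≡ 46/6 mod 67. 6⁻¹ ≡ 56 (mod 67), so λ ≡ 30.
  x = λ² - 59 - 65 = 900 - 124 ≡ 39; y = λ·(59 - 39) - 5 ≡ 59. → (39, 59)

(39, 59)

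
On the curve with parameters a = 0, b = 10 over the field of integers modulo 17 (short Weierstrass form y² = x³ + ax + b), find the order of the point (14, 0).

2

2P: (14, 0) + (14, 0): same x and y₁ ≡ -y₂, so the sum is ∞.
2P = ∞, so the order is 2.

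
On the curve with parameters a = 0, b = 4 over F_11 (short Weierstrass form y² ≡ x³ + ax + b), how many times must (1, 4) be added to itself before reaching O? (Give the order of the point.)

2P: tangent at (1, 4): λ = (3·1² + 0)/(2·4) ≡ 3/8. 8⁻¹ ≡ 7 (mod 11), so λ ≡ 3·7 ≡ 10.
  x = λ² - 1 - 1 = 100 - 2 ≡ 10; y = λ·(1 - 10) - 4 ≡ 5. → (10, 5)
3P: (10, 5) + (1, 4). λ = (4 - 5)/(1 - 10) ≡ 10/2 mod 11. 2⁻¹ ≡ 6 (mod 11), so λ ≡ 5.
  x = λ² - 10 - 1 = 25 - 11 ≡ 3; y = λ·(10 - 3) - 5 ≡ 8. → (3, 8)
4P: (3, 8) + (1, 4). λ = (4 - 8)/(1 - 3) ≡ 7/9 mod 11. 9⁻¹ ≡ 5 (mod 11), so λ ≡ 2.
  x = λ² - 3 - 1 = 4 - 4 ≡ 0; y = λ·(3 - 0) - 8 ≡ 9. → (0, 9)
5P: (0, 9) + (1, 4). λ = (4 - 9)/(1 - 0) ≡ 6/1 mod 11. 1⁻¹ ≡ 1 (mod 11) since 1·1 = 1 ≡ 1, so λ ≡ 6.
  x = λ² - 0 - 1 = 36 - 1 ≡ 2; y = λ·(0 - 2) - 9 ≡ 1. → (2, 1)
6P: (2, 1) + (1, 4). λ = (4 - 1)/(1 - 2) ≡ 3/10 mod 11. 10⁻¹ ≡ 10 (mod 11), so λ ≡ 8.
  x = λ² - 2 - 1 = 64 - 3 ≡ 6; y = λ·(2 - 6) - 1 ≡ 0. → (6, 0)
7P: (6, 0) + (1, 4). λ = (4 - 0)/(1 - 6) ≡ 4/6 mod 11. 6⁻¹ ≡ 2 (mod 11) since 6·2 = 12 ≡ 1, so λ ≡ 8.
  x = λ² - 6 - 1 = 64 - 7 ≡ 2; y = λ·(6 - 2) - 0 ≡ 10. → (2, 10)
8P: (2, 10) + (1, 4). λ = (4 - 10)/(1 - 2) ≡ 5/10 mod 11. 10⁻¹ ≡ 10 (mod 11), so λ ≡ 6.
  x = λ² - 2 - 1 = 36 - 3 ≡ 0; y = λ·(2 - 0) - 10 ≡ 2. → (0, 2)
9P: (0, 2) + (1, 4). λ = (4 - 2)/(1 - 0) ≡ 2/1 mod 11. 1⁻¹ ≡ 1 (mod 11), so λ ≡ 2.
  x = λ² - 0 - 1 = 4 - 1 ≡ 3; y = λ·(0 - 3) - 2 ≡ 3. → (3, 3)
10P: (3, 3) + (1, 4). λ = (4 - 3)/(1 - 3) ≡ 1/9 mod 11. 9⁻¹ ≡ 5 (mod 11), so λ ≡ 5.
  x = λ² - 3 - 1 = 25 - 4 ≡ 10; y = λ·(3 - 10) - 3 ≡ 6. → (10, 6)
11P: (10, 6) + (1, 4). λ = (4 - 6)/(1 - 10) ≡ 9/2 mod 11. 2⁻¹ ≡ 6 (mod 11) since 2·6 = 12 ≡ 1, so λ ≡ 10.
  x = λ² - 10 - 1 = 100 - 11 ≡ 1; y = λ·(10 - 1) - 6 ≡ 7. → (1, 7)
12P: (1, 7) + (1, 4): same x and y₁ ≡ -y₂, so the sum is O.
12P = O, so the order is 12.

12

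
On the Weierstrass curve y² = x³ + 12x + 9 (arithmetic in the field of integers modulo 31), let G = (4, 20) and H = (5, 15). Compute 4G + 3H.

First 4G:
Repeated addition: build up to 4G.
2G: tangent at (4, 20): λ = (3·4² + 12)/(2·20) ≡ 29/9. 9⁻¹ ≡ 7 (mod 31) since 9·7 = 63 ≡ 1, so λ ≡ 29·7 ≡ 17.
  x = λ² - 4 - 4 = 289 - 8 ≡ 2; y = λ·(4 - 2) - 20 ≡ 14. → (2, 14)
3G: (2, 14) + (4, 20). λ = (20 - 14)/(4 - 2) ≡ 6/2 mod 31. 2⁻¹ ≡ 16 (mod 31), so λ ≡ 3.
  x = λ² - 2 - 4 = 9 - 6 ≡ 3; y = λ·(2 - 3) - 14 ≡ 14. → (3, 14)
4G: (3, 14) + (4, 20). λ = (20 - 14)/(4 - 3) ≡ 6/1 mod 31. 1⁻¹ ≡ 1 (mod 31), so λ ≡ 6.
  x = λ² - 3 - 4 = 36 - 7 ≡ 29; y = λ·(3 - 29) - 14 ≡ 16. → (29, 16)
4G = (29, 16).
Next 3H:
Repeated addition: build up to 3H.
2H: tangent at (5, 15): λ = (3·5² + 12)/(2·15) ≡ 25/30. 30⁻¹ ≡ 30 (mod 31) since 30·30 = 900 ≡ 1, so λ ≡ 25·30 ≡ 6.
  x = λ² - 5 - 5 = 36 - 10 ≡ 26; y = λ·(5 - 26) - 15 ≡ 14. → (26, 14)
3H: (26, 14) + (5, 15). λ = (15 - 14)/(5 - 26) ≡ 1/10 mod 31. 10⁻¹ ≡ 28 (mod 31), so λ ≡ 28.
  x = λ² - 26 - 5 = 784 - 31 ≡ 9; y = λ·(26 - 9) - 14 ≡ 28. → (9, 28)
3H = (9, 28).
Finally 4G + 3H:
(29, 16) + (9, 28). λ = (28 - 16)/(9 - 29) ≡ 12/11 mod 31. 11⁻¹ ≡ 17 (mod 31), so λ ≡ 18.
  x = λ² - 29 - 9 = 324 - 38 ≡ 7; y = λ·(29 - 7) - 16 ≡ 8. → (7, 8)

(7, 8)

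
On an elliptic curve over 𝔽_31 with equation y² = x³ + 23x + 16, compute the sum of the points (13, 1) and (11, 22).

(13, 1) + (11, 22). λ = (22 - 1)/(11 - 13) ≡ 21/29 mod 31. 29⁻¹ ≡ 15 (mod 31) since 29·15 = 435 ≡ 1, so λ ≡ 5.
  x = λ² - 13 - 11 = 25 - 24 ≡ 1; y = λ·(13 - 1) - 1 ≡ 28. → (1, 28)

(1, 28)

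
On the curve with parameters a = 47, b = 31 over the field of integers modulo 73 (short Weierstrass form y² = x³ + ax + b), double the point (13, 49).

tangent at (13, 49): λ = (3·13² + 47)/(2·49) ≡ 43/25. 25⁻¹ ≡ 38 (mod 73) since 25·38 = 950 ≡ 1, so λ ≡ 43·38 ≡ 28.
  x = λ² - 13 - 13 = 784 - 26 ≡ 28; y = λ·(13 - 28) - 49 ≡ 42. → (28, 42)

(28, 42)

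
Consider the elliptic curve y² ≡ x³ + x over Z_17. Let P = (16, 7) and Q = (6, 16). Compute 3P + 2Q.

First 3P:
Repeated addition: build up to 3P.
2P: tangent at (16, 7): λ = (3·16² + 1)/(2·7) ≡ 4/14. 14⁻¹ ≡ 11 (mod 17) since 14·11 = 154 ≡ 1, so λ ≡ 4·11 ≡ 10.
  x = λ² - 16 - 16 = 100 - 32 ≡ 0; y = λ·(16 - 0) - 7 ≡ 0. → (0, 0)
3P: (0, 0) + (16, 7). λ = (7 - 0)/(16 - 0) ≡ 7/16 mod 17. 16⁻¹ ≡ 16 (mod 17), so λ ≡ 10.
  x = λ² - 0 - 16 = 100 - 16 ≡ 16; y = λ·(0 - 16) - 0 ≡ 10. → (16, 10)
3P = (16, 10).
Next 2Q:
Repeated addition: build up to 2Q.
2Q: tangent at (6, 16): λ = (3·6² + 1)/(2·16) ≡ 7/15. 15⁻¹ ≡ 8 (mod 17) since 15·8 = 120 ≡ 1, so λ ≡ 7·8 ≡ 5.
  x = λ² - 6 - 6 = 25 - 12 ≡ 13; y = λ·(6 - 13) - 16 ≡ 0. → (13, 0)
2Q = (13, 0).
Finally 3P + 2Q:
(16, 10) + (13, 0). λ = (0 - 10)/(13 - 16) ≡ 7/14 mod 17. 14⁻¹ ≡ 11 (mod 17), so λ ≡ 9.
  x = λ² - 16 - 13 = 81 - 29 ≡ 1; y = λ·(16 - 1) - 10 ≡ 6. → (1, 6)

(1, 6)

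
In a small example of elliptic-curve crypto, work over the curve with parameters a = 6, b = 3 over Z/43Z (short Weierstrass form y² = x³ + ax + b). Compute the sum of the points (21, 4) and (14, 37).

(39, 1)

(21, 4) + (14, 37). λ = (37 - 4)/(14 - 21) ≡ 33/36 mod 43. 36⁻¹ ≡ 6 (mod 43) since 36·6 = 216 ≡ 1, so λ ≡ 26.
  x = λ² - 21 - 14 = 676 - 35 ≡ 39; y = λ·(21 - 39) - 4 ≡ 1. → (39, 1)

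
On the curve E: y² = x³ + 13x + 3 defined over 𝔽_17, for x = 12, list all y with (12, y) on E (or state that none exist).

x³ + 13x + 3 = 1887 ≡ 0 (mod 17).
Only y = 0 satisfies y² ≡ 0.

0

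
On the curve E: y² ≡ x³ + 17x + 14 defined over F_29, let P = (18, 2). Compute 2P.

tangent at (18, 2): λ = (3·18² + 17)/(2·2) ≡ 3/4. 4⁻¹ ≡ 22 (mod 29) since 4·22 = 88 ≡ 1, so λ ≡ 3·22 ≡ 8.
  x = λ² - 18 - 18 = 64 - 36 ≡ 28; y = λ·(18 - 28) - 2 ≡ 5. → (28, 5)

(28, 5)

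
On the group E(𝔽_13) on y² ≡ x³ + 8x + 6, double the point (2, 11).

tangent at (2, 11): λ = (3·2² + 8)/(2·11) ≡ 7/9. 9⁻¹ ≡ 3 (mod 13), so λ ≡ 7·3 ≡ 8.
  x = λ² - 2 - 2 = 64 - 4 ≡ 8; y = λ·(2 - 8) - 11 ≡ 6. → (8, 6)

(8, 6)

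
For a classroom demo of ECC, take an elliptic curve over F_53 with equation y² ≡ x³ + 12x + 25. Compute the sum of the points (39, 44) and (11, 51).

(39, 44) + (11, 51). λ = (51 - 44)/(11 - 39) ≡ 7/25 mod 53. 25⁻¹ ≡ 17 (mod 53), so λ ≡ 13.
  x = λ² - 39 - 11 = 169 - 50 ≡ 13; y = λ·(39 - 13) - 44 ≡ 29. → (13, 29)

(13, 29)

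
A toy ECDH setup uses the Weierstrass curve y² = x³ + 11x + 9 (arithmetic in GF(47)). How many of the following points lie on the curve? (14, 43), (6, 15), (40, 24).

1

(14, 43): 43² ≡ 16, rhs ≡ 40 → off.
(6, 15): 15² ≡ 37, rhs ≡ 9 → off.
(40, 24): 24² ≡ 12, rhs ≡ 12 → on.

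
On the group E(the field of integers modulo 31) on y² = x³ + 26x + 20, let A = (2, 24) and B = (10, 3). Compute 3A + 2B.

(11, 26)

First 3A:
Repeated addition: build up to 3A.
2A: tangent at (2, 24): λ = (3·2² + 26)/(2·24) ≡ 7/17. 17⁻¹ ≡ 11 (mod 31), so λ ≡ 7·11 ≡ 15.
  x = λ² - 2 - 2 = 225 - 4 ≡ 4; y = λ·(2 - 4) - 24 ≡ 8. → (4, 8)
3A: (4, 8) + (2, 24). λ = (24 - 8)/(2 - 4) ≡ 16/29 mod 31. 29⁻¹ ≡ 15 (mod 31), so λ ≡ 23.
  x = λ² - 4 - 2 = 529 - 6 ≡ 27; y = λ·(4 - 27) - 8 ≡ 21. → (27, 21)
3A = (27, 21).
Next 2B:
Repeated addition: build up to 2B.
2B: tangent at (10, 3): λ = (3·10² + 26)/(2·3) ≡ 16/6. 6⁻¹ ≡ 26 (mod 31), so λ ≡ 16·26 ≡ 13.
  x = λ² - 10 - 10 = 169 - 20 ≡ 25; y = λ·(10 - 25) - 3 ≡ 19. → (25, 19)
2B = (25, 19).
Finally 3A + 2B:
(27, 21) + (25, 19). λ = (19 - 21)/(25 - 27) ≡ 29/29 mod 31. 29⁻¹ ≡ 15 (mod 31) since 29·15 = 435 ≡ 1, so λ ≡ 1.
  x = λ² - 27 - 25 = 1 - 52 ≡ 11; y = λ·(27 - 11) - 21 ≡ 26. → (11, 26)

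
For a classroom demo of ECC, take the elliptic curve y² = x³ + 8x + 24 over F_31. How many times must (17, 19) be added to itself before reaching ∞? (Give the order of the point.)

2P: tangent at (17, 19): λ = (3·17² + 8)/(2·19) ≡ 7/7. 7⁻¹ ≡ 9 (mod 31), so λ ≡ 7·9 ≡ 1.
  x = λ² - 17 - 17 = 1 - 34 ≡ 29; y = λ·(17 - 29) - 19 ≡ 0. → (29, 0)
3P: (29, 0) + (17, 19). λ = (19 - 0)/(17 - 29) ≡ 19/19 mod 31. 19⁻¹ ≡ 18 (mod 31) since 19·18 = 342 ≡ 1, so λ ≡ 1.
  x = λ² - 29 - 17 = 1 - 46 ≡ 17; y = λ·(29 - 17) - 0 ≡ 12. → (17, 12)
4P: (17, 12) + (17, 19): same x and y₁ ≡ -y₂, so the sum is ∞.
4P = ∞, so the order is 4.

4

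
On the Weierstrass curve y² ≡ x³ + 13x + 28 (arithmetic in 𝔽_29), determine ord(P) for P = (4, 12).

2P: tangent at (4, 12): λ = (3·4² + 13)/(2·12) ≡ 3/24. 24⁻¹ ≡ 23 (mod 29), so λ ≡ 3·23 ≡ 11.
  x = λ² - 4 - 4 = 121 - 8 ≡ 26; y = λ·(4 - 26) - 12 ≡ 7. → (26, 7)
3P: (26, 7) + (4, 12). λ = (12 - 7)/(4 - 26) ≡ 5/7 mod 29. 7⁻¹ ≡ 25 (mod 29) since 7·25 = 175 ≡ 1, so λ ≡ 9.
  x = λ² - 26 - 4 = 81 - 30 ≡ 22; y = λ·(26 - 22) - 7 ≡ 0. → (22, 0)
4P: (22, 0) + (4, 12). λ = (12 - 0)/(4 - 22) ≡ 12/11 mod 29. 11⁻¹ ≡ 8 (mod 29), so λ ≡ 9.
  x = λ² - 22 - 4 = 81 - 26 ≡ 26; y = λ·(22 - 26) - 0 ≡ 22. → (26, 22)
5P: (26, 22) + (4, 12). λ = (12 - 22)/(4 - 26) ≡ 19/7 mod 29. 7⁻¹ ≡ 25 (mod 29), so λ ≡ 11.
  x = λ² - 26 - 4 = 121 - 30 ≡ 4; y = λ·(26 - 4) - 22 ≡ 17. → (4, 17)
6P: (4, 17) + (4, 12): same x and y₁ ≡ -y₂, so the sum is O.
6P = O, so the order is 6.

6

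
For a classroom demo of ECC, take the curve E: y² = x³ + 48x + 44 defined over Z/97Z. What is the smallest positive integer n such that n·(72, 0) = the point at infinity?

2P: (72, 0) + (72, 0): same x and y₁ ≡ -y₂, so the sum is the point at infinity.
2P = the point at infinity, so the order is 2.

2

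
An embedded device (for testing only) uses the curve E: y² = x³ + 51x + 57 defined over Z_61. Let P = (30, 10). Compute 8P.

Repeated addition: build up to 8P.
2P: tangent at (30, 10): λ = (3·30² + 51)/(2·10) ≡ 6/20. 20⁻¹ ≡ 58 (mod 61), so λ ≡ 6·58 ≡ 43.
  x = λ² - 30 - 30 = 1849 - 60 ≡ 20; y = λ·(30 - 20) - 10 ≡ 54. → (20, 54)
3P: (20, 54) + (30, 10). λ = (10 - 54)/(30 - 20) ≡ 17/10 mod 61. 10⁻¹ ≡ 55 (mod 61) since 10·55 = 550 ≡ 1, so λ ≡ 20.
  x = λ² - 20 - 30 = 400 - 50 ≡ 45; y = λ·(20 - 45) - 54 ≡ 56. → (45, 56)
4P: (45, 56) + (30, 10). λ = (10 - 56)/(30 - 45) ≡ 15/46 mod 61. 46⁻¹ ≡ 4 (mod 61) since 46·4 = 184 ≡ 1, so λ ≡ 60.
  x = λ² - 45 - 30 = 3600 - 75 ≡ 48; y = λ·(45 - 48) - 56 ≡ 8. → (48, 8)
5P: (48, 8) + (30, 10). λ = (10 - 8)/(30 - 48) ≡ 2/43 mod 61. 43⁻¹ ≡ 44 (mod 61), so λ ≡ 27.
  x = λ² - 48 - 30 = 729 - 78 ≡ 41; y = λ·(48 - 41) - 8 ≡ 59. → (41, 59)
6P: (41, 59) + (30, 10). λ = (10 - 59)/(30 - 41) ≡ 12/50 mod 61. 50⁻¹ ≡ 11 (mod 61) since 50·11 = 550 ≡ 1, so λ ≡ 10.
  x = λ² - 41 - 30 = 100 - 71 ≡ 29; y = λ·(41 - 29) - 59 ≡ 0. → (29, 0)
7P: (29, 0) + (30, 10). λ = (10 - 0)/(30 - 29) ≡ 10/1 mod 61. 1⁻¹ ≡ 1 (mod 61), so λ ≡ 10.
  x = λ² - 29 - 30 = 100 - 59 ≡ 41; y = λ·(29 - 41) - 0 ≡ 2. → (41, 2)
8P: (41, 2) + (30, 10). λ = (10 - 2)/(30 - 41) ≡ 8/50 mod 61. 50⁻¹ ≡ 11 (mod 61) since 50·11 = 550 ≡ 1, so λ ≡ 27.
  x = λ² - 41 - 30 = 729 - 71 ≡ 48; y = λ·(41 - 48) - 2 ≡ 53. → (48, 53)

(48, 53)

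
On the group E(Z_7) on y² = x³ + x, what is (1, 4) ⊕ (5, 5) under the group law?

(5, 2)

(1, 4) + (5, 5). λ = (5 - 4)/(5 - 1) ≡ 1/4 mod 7. 4⁻¹ ≡ 2 (mod 7) since 4·2 = 8 ≡ 1, so λ ≡ 2.
  x = λ² - 1 - 5 = 4 - 6 ≡ 5; y = λ·(1 - 5) - 4 ≡ 2. → (5, 2)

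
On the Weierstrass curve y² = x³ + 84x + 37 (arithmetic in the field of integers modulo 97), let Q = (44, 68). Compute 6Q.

Repeated addition: build up to 6Q.
2Q: tangent at (44, 68): λ = (3·44² + 84)/(2·68) ≡ 72/39. 39⁻¹ ≡ 5 (mod 97) since 39·5 = 195 ≡ 1, so λ ≡ 72·5 ≡ 69.
  x = λ² - 44 - 44 = 4761 - 88 ≡ 17; y = λ·(44 - 17) - 68 ≡ 49. → (17, 49)
3Q: (17, 49) + (44, 68). λ = (68 - 49)/(44 - 17) ≡ 19/27 mod 97. 27⁻¹ ≡ 18 (mod 97), so λ ≡ 51.
  x = λ² - 17 - 44 = 2601 - 61 ≡ 18; y = λ·(17 - 18) - 49 ≡ 94. → (18, 94)
4Q: (18, 94) + (44, 68). λ = (68 - 94)/(44 - 18) ≡ 71/26 mod 97. 26⁻¹ ≡ 56 (mod 97) since 26·56 = 1456 ≡ 1, so λ ≡ 96.
  x = λ² - 18 - 44 = 9216 - 62 ≡ 36; y = λ·(18 - 36) - 94 ≡ 21. → (36, 21)
5Q: (36, 21) + (44, 68). λ = (68 - 21)/(44 - 36) ≡ 47/8 mod 97. 8⁻¹ ≡ 85 (mod 97), so λ ≡ 18.
  x = λ² - 36 - 44 = 324 - 80 ≡ 50; y = λ·(36 - 50) - 21 ≡ 18. → (50, 18)
6Q: (50, 18) + (44, 68). λ = (68 - 18)/(44 - 50) ≡ 50/91 mod 97. 91⁻¹ ≡ 16 (mod 97), so λ ≡ 24.
  x = λ² - 50 - 44 = 576 - 94 ≡ 94; y = λ·(50 - 94) - 18 ≡ 90. → (94, 90)

(94, 90)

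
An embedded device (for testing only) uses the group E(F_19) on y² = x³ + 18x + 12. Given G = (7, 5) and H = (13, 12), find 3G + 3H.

(13, 7)

First 3G:
Repeated addition: build up to 3G.
2G: tangent at (7, 5): λ = (3·7² + 18)/(2·5) ≡ 13/10. 10⁻¹ ≡ 2 (mod 19) since 10·2 = 20 ≡ 1, so λ ≡ 13·2 ≡ 7.
  x = λ² - 7 - 7 = 49 - 14 ≡ 16; y = λ·(7 - 16) - 5 ≡ 8. → (16, 8)
3G: (16, 8) + (7, 5). λ = (5 - 8)/(7 - 16) ≡ 16/10 mod 19. 10⁻¹ ≡ 2 (mod 19) since 10·2 = 20 ≡ 1, so λ ≡ 13.
  x = λ² - 16 - 7 = 169 - 23 ≡ 13; y = λ·(16 - 13) - 8 ≡ 12. → (13, 12)
3G = (13, 12).
Next 3H:
Repeated addition: build up to 3H.
2H: tangent at (13, 12): λ = (3·13² + 18)/(2·12) ≡ 12/5. 5⁻¹ ≡ 4 (mod 19), so λ ≡ 12·4 ≡ 10.
  x = λ² - 13 - 13 = 100 - 26 ≡ 17; y = λ·(13 - 17) - 12 ≡ 5. → (17, 5)
3H: (17, 5) + (13, 12). λ = (12 - 5)/(13 - 17) ≡ 7/15 mod 19. 15⁻¹ ≡ 14 (mod 19), so λ ≡ 3.
  x = λ² - 17 - 13 = 9 - 30 ≡ 17; y = λ·(17 - 17) - 5 ≡ 14. → (17, 14)
3H = (17, 14).
Finally 3G + 3H:
(13, 12) + (17, 14). λ = (14 - 12)/(17 - 13) ≡ 2/4 mod 19. 4⁻¹ ≡ 5 (mod 19), so λ ≡ 10.
  x = λ² - 13 - 17 = 100 - 30 ≡ 13; y = λ·(13 - 13) - 12 ≡ 7. → (13, 7)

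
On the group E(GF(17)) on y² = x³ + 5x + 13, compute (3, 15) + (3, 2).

The two points share x = 3 and their y-coordinates satisfy 15 + 2 ≡ 0 (mod 17), so they are inverses. Their sum is O.

O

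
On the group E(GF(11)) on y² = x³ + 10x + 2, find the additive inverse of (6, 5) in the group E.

-(6, 5) = (6, -5 mod 11) = (6, 6).

(6, 6)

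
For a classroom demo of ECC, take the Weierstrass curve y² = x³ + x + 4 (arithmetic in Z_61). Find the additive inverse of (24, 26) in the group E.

(24, 35)

-(24, 26) = (24, -26 mod 61) = (24, 35).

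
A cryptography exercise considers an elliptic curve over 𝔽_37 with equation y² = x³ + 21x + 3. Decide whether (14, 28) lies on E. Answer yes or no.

y² = 28² ≡ 7; x³ + 21x + 3 = 3041 ≡ 7 (mod 37). 7 = 7.

yes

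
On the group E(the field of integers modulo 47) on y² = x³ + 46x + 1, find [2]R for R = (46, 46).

(3, 5)

tangent at (46, 46): λ = (3·46² + 46)/(2·46) ≡ 2/45. 45⁻¹ ≡ 23 (mod 47) since 45·23 = 1035 ≡ 1, so λ ≡ 2·23 ≡ 46.
  x = λ² - 46 - 46 = 2116 - 92 ≡ 3; y = λ·(46 - 3) - 46 ≡ 5. → (3, 5)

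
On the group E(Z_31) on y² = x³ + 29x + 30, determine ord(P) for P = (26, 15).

12

2P: tangent at (26, 15): λ = (3·26² + 29)/(2·15) ≡ 11/30. 30⁻¹ ≡ 30 (mod 31) since 30·30 = 900 ≡ 1, so λ ≡ 11·30 ≡ 20.
  x = λ² - 26 - 26 = 400 - 52 ≡ 7; y = λ·(26 - 7) - 15 ≡ 24. → (7, 24)
3P: (7, 24) + (26, 15). λ = (15 - 24)/(26 - 7) ≡ 22/19 mod 31. 19⁻¹ ≡ 18 (mod 31) since 19·18 = 342 ≡ 1, so λ ≡ 24.
  x = λ² - 7 - 26 = 576 - 33 ≡ 16; y = λ·(7 - 16) - 24 ≡ 8. → (16, 8)
4P: (16, 8) + (26, 15). λ = (15 - 8)/(26 - 16) ≡ 7/10 mod 31. 10⁻¹ ≡ 28 (mod 31), so λ ≡ 10.
  x = λ² - 16 - 26 = 100 - 42 ≡ 27; y = λ·(16 - 27) - 8 ≡ 6. → (27, 6)
5P: (27, 6) + (26, 15). λ = (15 - 6)/(26 - 27) ≡ 9/30 mod 31. 30⁻¹ ≡ 30 (mod 31), so λ ≡ 22.
  x = λ² - 27 - 26 = 484 - 53 ≡ 28; y = λ·(27 - 28) - 6 ≡ 3. → (28, 3)
6P: (28, 3) + (26, 15). λ = (15 - 3)/(26 - 28) ≡ 12/29 mod 31. 29⁻¹ ≡ 15 (mod 31) since 29·15 = 435 ≡ 1, so λ ≡ 25.
  x = λ² - 28 - 26 = 625 - 54 ≡ 13; y = λ·(28 - 13) - 3 ≡ 0. → (13, 0)
7P: (13, 0) + (26, 15). λ = (15 - 0)/(26 - 13) ≡ 15/13 mod 31. 13⁻¹ ≡ 12 (mod 31) since 13·12 = 156 ≡ 1, so λ ≡ 25.
  x = λ² - 13 - 26 = 625 - 39 ≡ 28; y = λ·(13 - 28) - 0 ≡ 28. → (28, 28)
8P: (28, 28) + (26, 15). λ = (15 - 28)/(26 - 28) ≡ 18/29 mod 31. 29⁻¹ ≡ 15 (mod 31), so λ ≡ 22.
  x = λ² - 28 - 26 = 484 - 54 ≡ 27; y = λ·(28 - 27) - 28 ≡ 25. → (27, 25)
9P: (27, 25) + (26, 15). λ = (15 - 25)/(26 - 27) ≡ 21/30 mod 31. 30⁻¹ ≡ 30 (mod 31) since 30·30 = 900 ≡ 1, so λ ≡ 10.
  x = λ² - 27 - 26 = 100 - 53 ≡ 16; y = λ·(27 - 16) - 25 ≡ 23. → (16, 23)
10P: (16, 23) + (26, 15). λ = (15 - 23)/(26 - 16) ≡ 23/10 mod 31. 10⁻¹ ≡ 28 (mod 31), so λ ≡ 24.
  x = λ² - 16 - 26 = 576 - 42 ≡ 7; y = λ·(16 - 7) - 23 ≡ 7. → (7, 7)
11P: (7, 7) + (26, 15). λ = (15 - 7)/(26 - 7) ≡ 8/19 mod 31. 19⁻¹ ≡ 18 (mod 31) since 19·18 = 342 ≡ 1, so λ ≡ 20.
  x = λ² - 7 - 26 = 400 - 33 ≡ 26; y = λ·(7 - 26) - 7 ≡ 16. → (26, 16)
12P: (26, 16) + (26, 15): same x and y₁ ≡ -y₂, so the sum is O.
12P = O, so the order is 12.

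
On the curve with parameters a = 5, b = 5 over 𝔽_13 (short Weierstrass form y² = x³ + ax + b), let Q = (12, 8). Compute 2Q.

(12, 5)

tangent at (12, 8): λ = (3·12² + 5)/(2·8) ≡ 8/3. 3⁻¹ ≡ 9 (mod 13), so λ ≡ 8·9 ≡ 7.
  x = λ² - 12 - 12 = 49 - 24 ≡ 12; y = λ·(12 - 12) - 8 ≡ 5. → (12, 5)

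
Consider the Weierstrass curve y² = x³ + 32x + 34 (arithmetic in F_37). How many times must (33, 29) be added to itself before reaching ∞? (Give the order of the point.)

2P: tangent at (33, 29): λ = (3·33² + 32)/(2·29) ≡ 6/21. 21⁻¹ ≡ 30 (mod 37), so λ ≡ 6·30 ≡ 32.
  x = λ² - 33 - 33 = 1024 - 66 ≡ 33; y = λ·(33 - 33) - 29 ≡ 8. → (33, 8)
3P: (33, 8) + (33, 29): same x and y₁ ≡ -y₂, so the sum is ∞.
3P = ∞, so the order is 3.

3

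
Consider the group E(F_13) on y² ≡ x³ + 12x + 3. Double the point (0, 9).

tangent at (0, 9): λ = (3·0² + 12)/(2·9) ≡ 12/5. 5⁻¹ ≡ 8 (mod 13) since 5·8 = 40 ≡ 1, so λ ≡ 12·8 ≡ 5.
  x = λ² - 0 - 0 = 25 - 0 ≡ 12; y = λ·(0 - 12) - 9 ≡ 9. → (12, 9)

(12, 9)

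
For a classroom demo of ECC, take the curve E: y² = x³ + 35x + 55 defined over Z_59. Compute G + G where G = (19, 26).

(26, 30)

tangent at (19, 26): λ = (3·19² + 35)/(2·26) ≡ 56/52. 52⁻¹ ≡ 42 (mod 59), so λ ≡ 56·42 ≡ 51.
  x = λ² - 19 - 19 = 2601 - 38 ≡ 26; y = λ·(19 - 26) - 26 ≡ 30. → (26, 30)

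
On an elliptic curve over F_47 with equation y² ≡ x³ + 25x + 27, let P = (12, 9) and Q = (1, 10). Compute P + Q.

(12, 9) + (1, 10). λ = (10 - 9)/(1 - 12) ≡ 1/36 mod 47. 36⁻¹ ≡ 17 (mod 47) since 36·17 = 612 ≡ 1, so λ ≡ 17.
  x = λ² - 12 - 1 = 289 - 13 ≡ 41; y = λ·(12 - 41) - 9 ≡ 15. → (41, 15)

(41, 15)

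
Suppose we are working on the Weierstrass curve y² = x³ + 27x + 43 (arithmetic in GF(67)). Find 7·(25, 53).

(66, 45)

Write P = (25, 53).
Repeated addition: build up to 7P.
2P: tangent at (25, 53): λ = (3·25² + 27)/(2·53) ≡ 26/39. 39⁻¹ ≡ 55 (mod 67), so λ ≡ 26·55 ≡ 23.
  x = λ² - 25 - 25 = 529 - 50 ≡ 10; y = λ·(25 - 10) - 53 ≡ 24. → (10, 24)
3P: (10, 24) + (25, 53). λ = (53 - 24)/(25 - 10) ≡ 29/15 mod 67. 15⁻¹ ≡ 9 (mod 67) since 15·9 = 135 ≡ 1, so λ ≡ 60.
  x = λ² - 10 - 25 = 3600 - 35 ≡ 14; y = λ·(10 - 14) - 24 ≡ 4. → (14, 4)
4P: (14, 4) + (25, 53). λ = (53 - 4)/(25 - 14) ≡ 49/11 mod 67. 11⁻¹ ≡ 61 (mod 67), so λ ≡ 41.
  x = λ² - 14 - 25 = 1681 - 39 ≡ 34; y = λ·(14 - 34) - 4 ≡ 47. → (34, 47)
5P: (34, 47) + (25, 53). λ = (53 - 47)/(25 - 34) ≡ 6/58 mod 67. 58⁻¹ ≡ 52 (mod 67), so λ ≡ 44.
  x = λ² - 34 - 25 = 1936 - 59 ≡ 1; y = λ·(34 - 1) - 47 ≡ 65. → (1, 65)
6P: (1, 65) + (25, 53). λ = (53 - 65)/(25 - 1) ≡ 55/24 mod 67. 24⁻¹ ≡ 14 (mod 67), so λ ≡ 33.
  x = λ² - 1 - 25 = 1089 - 26 ≡ 58; y = λ·(1 - 58) - 65 ≡ 64. → (58, 64)
7P: (58, 64) + (25, 53). λ = (53 - 64)/(25 - 58) ≡ 56/34 mod 67. 34⁻¹ ≡ 2 (mod 67) since 34·2 = 68 ≡ 1, so λ ≡ 45.
  x = λ² - 58 - 25 = 2025 - 83 ≡ 66; y = λ·(58 - 66) - 64 ≡ 45. → (66, 45)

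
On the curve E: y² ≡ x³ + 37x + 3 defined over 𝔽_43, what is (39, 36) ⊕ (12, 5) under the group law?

(39, 36) + (12, 5). λ = (5 - 36)/(12 - 39) ≡ 12/16 mod 43. 16⁻¹ ≡ 35 (mod 43), so λ ≡ 33.
  x = λ² - 39 - 12 = 1089 - 51 ≡ 6; y = λ·(39 - 6) - 36 ≡ 21. → (6, 21)

(6, 21)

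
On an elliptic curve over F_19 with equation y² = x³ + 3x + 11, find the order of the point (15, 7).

5

2P: tangent at (15, 7): λ = (3·15² + 3)/(2·7) ≡ 13/14. 14⁻¹ ≡ 15 (mod 19), so λ ≡ 13·15 ≡ 5.
  x = λ² - 15 - 15 = 25 - 30 ≡ 14; y = λ·(15 - 14) - 7 ≡ 17. → (14, 17)
3P: (14, 17) + (15, 7). λ = (7 - 17)/(15 - 14) ≡ 9/1 mod 19. 1⁻¹ ≡ 1 (mod 19) since 1·1 = 1 ≡ 1, so λ ≡ 9.
  x = λ² - 14 - 15 = 81 - 29 ≡ 14; y = λ·(14 - 14) - 17 ≡ 2. → (14, 2)
4P: (14, 2) + (15, 7). λ = (7 - 2)/(15 - 14) ≡ 5/1 mod 19. 1⁻¹ ≡ 1 (mod 19), so λ ≡ 5.
  x = λ² - 14 - 15 = 25 - 29 ≡ 15; y = λ·(14 - 15) - 2 ≡ 12. → (15, 12)
5P: (15, 12) + (15, 7): same x and y₁ ≡ -y₂, so the sum is O.
5P = O, so the order is 5.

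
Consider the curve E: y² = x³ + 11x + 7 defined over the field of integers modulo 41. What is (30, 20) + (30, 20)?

(6, 24)

tangent at (30, 20): λ = (3·30² + 11)/(2·20) ≡ 5/40. 40⁻¹ ≡ 40 (mod 41), so λ ≡ 5·40 ≡ 36.
  x = λ² - 30 - 30 = 1296 - 60 ≡ 6; y = λ·(30 - 6) - 20 ≡ 24. → (6, 24)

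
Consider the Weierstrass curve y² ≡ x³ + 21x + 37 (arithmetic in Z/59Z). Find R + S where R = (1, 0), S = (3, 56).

(13, 18)

(1, 0) + (3, 56). λ = (56 - 0)/(3 - 1) ≡ 56/2 mod 59. 2⁻¹ ≡ 30 (mod 59), so λ ≡ 28.
  x = λ² - 1 - 3 = 784 - 4 ≡ 13; y = λ·(1 - 13) - 0 ≡ 18. → (13, 18)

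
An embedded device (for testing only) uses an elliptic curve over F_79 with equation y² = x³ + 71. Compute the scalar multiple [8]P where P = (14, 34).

(7, 16)

Repeated addition: build up to 8P.
2P: tangent at (14, 34): λ = (3·14² + 0)/(2·34) ≡ 35/68. 68⁻¹ ≡ 43 (mod 79), so λ ≡ 35·43 ≡ 4.
  x = λ² - 14 - 14 = 16 - 28 ≡ 67; y = λ·(14 - 67) - 34 ≡ 70. → (67, 70)
3P: (67, 70) + (14, 34). λ = (34 - 70)/(14 - 67) ≡ 43/26 mod 79. 26⁻¹ ≡ 76 (mod 79) since 26·76 = 1976 ≡ 1, so λ ≡ 29.
  x = λ² - 67 - 14 = 841 - 81 ≡ 49; y = λ·(67 - 49) - 70 ≡ 57. → (49, 57)
4P: (49, 57) + (14, 34). λ = (34 - 57)/(14 - 49) ≡ 56/44 mod 79. 44⁻¹ ≡ 9 (mod 79) since 44·9 = 396 ≡ 1, so λ ≡ 30.
  x = λ² - 49 - 14 = 900 - 63 ≡ 47; y = λ·(49 - 47) - 57 ≡ 3. → (47, 3)
5P: (47, 3) + (14, 34). λ = (34 - 3)/(14 - 47) ≡ 31/46 mod 79. 46⁻¹ ≡ 67 (mod 79) since 46·67 = 3082 ≡ 1, so λ ≡ 23.
  x = λ² - 47 - 14 = 529 - 61 ≡ 73; y = λ·(47 - 73) - 3 ≡ 31. → (73, 31)
6P: (73, 31) + (14, 34). λ = (34 - 31)/(14 - 73) ≡ 3/20 mod 79. 20⁻¹ ≡ 4 (mod 79), so λ ≡ 12.
  x = λ² - 73 - 14 = 144 - 87 ≡ 57; y = λ·(73 - 57) - 31 ≡ 3. → (57, 3)
7P: (57, 3) + (14, 34). λ = (34 - 3)/(14 - 57) ≡ 31/36 mod 79. 36⁻¹ ≡ 11 (mod 79), so λ ≡ 25.
  x = λ² - 57 - 14 = 625 - 71 ≡ 1; y = λ·(57 - 1) - 3 ≡ 54. → (1, 54)
8P: (1, 54) + (14, 34). λ = (34 - 54)/(14 - 1) ≡ 59/13 mod 79. 13⁻¹ ≡ 73 (mod 79) since 13·73 = 949 ≡ 1, so λ ≡ 41.
  x = λ² - 1 - 14 = 1681 - 15 ≡ 7; y = λ·(1 - 7) - 54 ≡ 16. → (7, 16)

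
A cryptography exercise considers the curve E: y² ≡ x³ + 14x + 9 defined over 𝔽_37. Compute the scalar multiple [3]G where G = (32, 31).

Repeated addition: build up to 3G.
2G: tangent at (32, 31): λ = (3·32² + 14)/(2·31) ≡ 15/25. 25⁻¹ ≡ 3 (mod 37), so λ ≡ 15·3 ≡ 8.
  x = λ² - 32 - 32 = 64 - 64 ≡ 0; y = λ·(32 - 0) - 31 ≡ 3. → (0, 3)
3G: (0, 3) + (32, 31). λ = (31 - 3)/(32 - 0) ≡ 28/32 mod 37. 32⁻¹ ≡ 22 (mod 37) since 32·22 = 704 ≡ 1, so λ ≡ 24.
  x = λ² - 0 - 32 = 576 - 32 ≡ 26; y = λ·(0 - 26) - 3 ≡ 2. → (26, 2)

(26, 2)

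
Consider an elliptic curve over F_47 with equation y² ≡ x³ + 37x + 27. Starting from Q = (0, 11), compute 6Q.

Double-and-add on 6 = (110)₂. Start with Q = (0, 11) for the leading 1-bit.
double: tangent at (0, 11): λ = (3·0² + 37)/(2·11) ≡ 37/22. 22⁻¹ ≡ 15 (mod 47), so λ ≡ 37·15 ≡ 38.
  x = λ² - 0 - 0 = 1444 - 0 ≡ 34; y = λ·(0 - 34) - 11 ≡ 13. → (34, 13)
add Q: (34, 13) + (0, 11). λ = (11 - 13)/(0 - 34) ≡ 45/13 mod 47. 13⁻¹ ≡ 29 (mod 47), so λ ≡ 36.
  x = λ² - 34 - 0 = 1296 - 34 ≡ 40; y = λ·(34 - 40) - 13 ≡ 6. → (40, 6)
double: tangent at (40, 6): λ = (3·40² + 37)/(2·6) ≡ 43/12. 12⁻¹ ≡ 4 (mod 47) since 12·4 = 48 ≡ 1, so λ ≡ 43·4 ≡ 31.
  x = λ² - 40 - 40 = 961 - 80 ≡ 35; y = λ·(40 - 35) - 6 ≡ 8. → (35, 8)

(35, 8)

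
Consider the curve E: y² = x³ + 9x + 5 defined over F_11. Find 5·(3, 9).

Write Q = (3, 9).
Double-and-add on 5 = (101)₂. Start with Q = (3, 9) for the leading 1-bit.
double: tangent at (3, 9): λ = (3·3² + 9)/(2·9) ≡ 3/7. 7⁻¹ ≡ 8 (mod 11), so λ ≡ 3·8 ≡ 2.
  x = λ² - 3 - 3 = 4 - 6 ≡ 9; y = λ·(3 - 9) - 9 ≡ 1. → (9, 1)
double: tangent at (9, 1): λ = (3·9² + 9)/(2·1) ≡ 10/2. 2⁻¹ ≡ 6 (mod 11) since 2·6 = 12 ≡ 1, so λ ≡ 10·6 ≡ 5.
  x = λ² - 9 - 9 = 25 - 18 ≡ 7; y = λ·(9 - 7) - 1 ≡ 9. → (7, 9)
add Q: (7, 9) + (3, 9). λ = (9 - 9)/(3 - 7) ≡ 0/7 mod 11. 7⁻¹ ≡ 8 (mod 11), so λ ≡ 0.
  x = λ² - 7 - 3 = 0 - 10 ≡ 1; y = λ·(7 - 1) - 9 ≡ 2. → (1, 2)

(1, 2)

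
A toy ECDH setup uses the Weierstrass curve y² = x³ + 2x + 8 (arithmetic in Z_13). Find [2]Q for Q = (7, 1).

tangent at (7, 1): λ = (3·7² + 2)/(2·1) ≡ 6/2. 2⁻¹ ≡ 7 (mod 13) since 2·7 = 14 ≡ 1, so λ ≡ 6·7 ≡ 3.
  x = λ² - 7 - 7 = 9 - 14 ≡ 8; y = λ·(7 - 8) - 1 ≡ 9. → (8, 9)

(8, 9)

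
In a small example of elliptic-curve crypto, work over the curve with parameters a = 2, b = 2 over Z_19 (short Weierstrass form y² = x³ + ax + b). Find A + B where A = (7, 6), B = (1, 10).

(7, 6) + (1, 10). λ = (10 - 6)/(1 - 7) ≡ 4/13 mod 19. 13⁻¹ ≡ 3 (mod 19), so λ ≡ 12.
  x = λ² - 7 - 1 = 144 - 8 ≡ 3; y = λ·(7 - 3) - 6 ≡ 4. → (3, 4)

(3, 4)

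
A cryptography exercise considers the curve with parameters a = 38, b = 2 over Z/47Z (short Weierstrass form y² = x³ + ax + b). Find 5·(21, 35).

Write P = (21, 35).
Double-and-add on 5 = (101)₂. Start with P = (21, 35) for the leading 1-bit.
double: tangent at (21, 35): λ = (3·21² + 38)/(2·35) ≡ 45/23. 23⁻¹ ≡ 45 (mod 47) since 23·45 = 1035 ≡ 1, so λ ≡ 45·45 ≡ 4.
  x = λ² - 21 - 21 = 16 - 42 ≡ 21; y = λ·(21 - 21) - 35 ≡ 12. → (21, 12)
double: tangent at (21, 12): λ = (3·21² + 38)/(2·12) ≡ 45/24. 24⁻¹ ≡ 2 (mod 47), so λ ≡ 45·2 ≡ 43.
  x = λ² - 21 - 21 = 1849 - 42 ≡ 21; y = λ·(21 - 21) - 12 ≡ 35. → (21, 35)
add P: tangent at (21, 35): λ = (3·21² + 38)/(2·35) ≡ 45/23. 23⁻¹ ≡ 45 (mod 47) since 23·45 = 1035 ≡ 1, so λ ≡ 45·45 ≡ 4.
  x = λ² - 21 - 21 = 16 - 42 ≡ 21; y = λ·(21 - 21) - 35 ≡ 12. → (21, 12)

(21, 12)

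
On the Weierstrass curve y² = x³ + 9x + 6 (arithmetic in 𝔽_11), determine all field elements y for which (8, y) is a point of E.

x³ + 9x + 6 = 590 ≡ 7 (mod 11).
7 is a non-residue mod 11; no y exists.

none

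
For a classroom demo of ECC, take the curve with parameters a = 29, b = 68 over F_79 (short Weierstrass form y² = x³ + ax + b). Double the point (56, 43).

(66, 41)

tangent at (56, 43): λ = (3·56² + 29)/(2·43) ≡ 36/7. 7⁻¹ ≡ 34 (mod 79), so λ ≡ 36·34 ≡ 39.
  x = λ² - 56 - 56 = 1521 - 112 ≡ 66; y = λ·(56 - 66) - 43 ≡ 41. → (66, 41)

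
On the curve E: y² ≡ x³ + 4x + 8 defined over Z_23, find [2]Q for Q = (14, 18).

tangent at (14, 18): λ = (3·14² + 4)/(2·18) ≡ 17/13. 13⁻¹ ≡ 16 (mod 23) since 13·16 = 208 ≡ 1, so λ ≡ 17·16 ≡ 19.
  x = λ² - 14 - 14 = 361 - 28 ≡ 11; y = λ·(14 - 11) - 18 ≡ 16. → (11, 16)

(11, 16)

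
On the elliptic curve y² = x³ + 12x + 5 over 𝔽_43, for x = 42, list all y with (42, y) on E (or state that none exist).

11, 32

x³ + 12x + 5 = 74597 ≡ 35 (mod 43).
Square roots of 35 mod 43: 11 and 32 (since 11² = 121 ≡ 35).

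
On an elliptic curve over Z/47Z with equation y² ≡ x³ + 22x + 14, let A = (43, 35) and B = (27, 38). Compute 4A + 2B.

First 4A:
Repeated addition: build up to 4A.
2A: tangent at (43, 35): λ = (3·43² + 22)/(2·35) ≡ 23/23. 23⁻¹ ≡ 45 (mod 47), so λ ≡ 23·45 ≡ 1.
  x = λ² - 43 - 43 = 1 - 86 ≡ 9; y = λ·(43 - 9) - 35 ≡ 46. → (9, 46)
3A: (9, 46) + (43, 35). λ = (35 - 46)/(43 - 9) ≡ 36/34 mod 47. 34⁻¹ ≡ 18 (mod 47), so λ ≡ 37.
  x = λ² - 9 - 43 = 1369 - 52 ≡ 1; y = λ·(9 - 1) - 46 ≡ 15. → (1, 15)
4A: (1, 15) + (43, 35). λ = (35 - 15)/(43 - 1) ≡ 20/42 mod 47. 42⁻¹ ≡ 28 (mod 47) since 42·28 = 1176 ≡ 1, so λ ≡ 43.
  x = λ² - 1 - 43 = 1849 - 44 ≡ 19; y = λ·(1 - 19) - 15 ≡ 10. → (19, 10)
4A = (19, 10).
Next 2B:
Repeated addition: build up to 2B.
2B: tangent at (27, 38): λ = (3·27² + 22)/(2·38) ≡ 0/29. 29⁻¹ ≡ 13 (mod 47) since 29·13 = 377 ≡ 1, so λ ≡ 0·13 ≡ 0.
  x = λ² - 27 - 27 = 0 - 54 ≡ 40; y = λ·(27 - 40) - 38 ≡ 9. → (40, 9)
2B = (40, 9).
Finally 4A + 2B:
(19, 10) + (40, 9). λ = (9 - 10)/(40 - 19) ≡ 46/21 mod 47. 21⁻¹ ≡ 9 (mod 47), so λ ≡ 38.
  x = λ² - 19 - 40 = 1444 - 59 ≡ 22; y = λ·(19 - 22) - 10 ≡ 17. → (22, 17)

(22, 17)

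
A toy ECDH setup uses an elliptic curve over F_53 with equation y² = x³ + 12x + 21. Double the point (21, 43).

(51, 25)

tangent at (21, 43): λ = (3·21² + 12)/(2·43) ≡ 10/33. 33⁻¹ ≡ 45 (mod 53), so λ ≡ 10·45 ≡ 26.
  x = λ² - 21 - 21 = 676 - 42 ≡ 51; y = λ·(21 - 51) - 43 ≡ 25. → (51, 25)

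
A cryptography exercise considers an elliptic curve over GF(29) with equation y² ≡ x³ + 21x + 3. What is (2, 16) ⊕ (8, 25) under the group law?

(14, 24)

(2, 16) + (8, 25). λ = (25 - 16)/(8 - 2) ≡ 9/6 mod 29. 6⁻¹ ≡ 5 (mod 29) since 6·5 = 30 ≡ 1, so λ ≡ 16.
  x = λ² - 2 - 8 = 256 - 10 ≡ 14; y = λ·(2 - 14) - 16 ≡ 24. → (14, 24)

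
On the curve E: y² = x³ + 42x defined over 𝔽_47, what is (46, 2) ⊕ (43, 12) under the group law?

(46, 2) + (43, 12). λ = (12 - 2)/(43 - 46) ≡ 10/44 mod 47. 44⁻¹ ≡ 31 (mod 47) since 44·31 = 1364 ≡ 1, so λ ≡ 28.
  x = λ² - 46 - 43 = 784 - 89 ≡ 37; y = λ·(46 - 37) - 2 ≡ 15. → (37, 15)

(37, 15)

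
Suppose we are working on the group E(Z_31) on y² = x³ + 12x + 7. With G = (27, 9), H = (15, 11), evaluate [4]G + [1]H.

O

First 4G:
Double-and-add on 4 = (100)₂. Start with G = (27, 9) for the leading 1-bit.
double: tangent at (27, 9): λ = (3·27² + 12)/(2·9) ≡ 29/18. 18⁻¹ ≡ 19 (mod 31), so λ ≡ 29·19 ≡ 24.
  x = λ² - 27 - 27 = 576 - 54 ≡ 26; y = λ·(27 - 26) - 9 ≡ 15. → (26, 15)
double: tangent at (26, 15): λ = (3·26² + 12)/(2·15) ≡ 25/30. 30⁻¹ ≡ 30 (mod 31), so λ ≡ 25·30 ≡ 6.
  x = λ² - 26 - 26 = 36 - 52 ≡ 15; y = λ·(26 - 15) - 15 ≡ 20. → (15, 20)
4G = (15, 20).
Finally 4G + H:
(15, 20) + (15, 11): same x and y₁ ≡ -y₂, so the sum is 𝒪.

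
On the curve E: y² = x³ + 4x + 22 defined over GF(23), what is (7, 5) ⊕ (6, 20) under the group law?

(5, 11)

(7, 5) + (6, 20). λ = (20 - 5)/(6 - 7) ≡ 15/22 mod 23. 22⁻¹ ≡ 22 (mod 23), so λ ≡ 8.
  x = λ² - 7 - 6 = 64 - 13 ≡ 5; y = λ·(7 - 5) - 5 ≡ 11. → (5, 11)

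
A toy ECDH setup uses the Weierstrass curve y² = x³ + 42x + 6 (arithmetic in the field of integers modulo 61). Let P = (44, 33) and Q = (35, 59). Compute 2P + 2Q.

First 2P:
Repeated addition: build up to 2P.
2P: tangent at (44, 33): λ = (3·44² + 42)/(2·33) ≡ 55/5. 5⁻¹ ≡ 49 (mod 61), so λ ≡ 55·49 ≡ 11.
  x = λ² - 44 - 44 = 121 - 88 ≡ 33; y = λ·(44 - 33) - 33 ≡ 27. → (33, 27)
2P = (33, 27).
Next 2Q:
Repeated addition: build up to 2Q.
2Q: tangent at (35, 59): λ = (3·35² + 42)/(2·59) ≡ 57/57. 57⁻¹ ≡ 15 (mod 61), so λ ≡ 57·15 ≡ 1.
  x = λ² - 35 - 35 = 1 - 70 ≡ 53; y = λ·(35 - 53) - 59 ≡ 45. → (53, 45)
2Q = (53, 45).
Finally 2P + 2Q:
(33, 27) + (53, 45). λ = (45 - 27)/(53 - 33) ≡ 18/20 mod 61. 20⁻¹ ≡ 58 (mod 61) since 20·58 = 1160 ≡ 1, so λ ≡ 7.
  x = λ² - 33 - 53 = 49 - 86 ≡ 24; y = λ·(33 - 24) - 27 ≡ 36. → (24, 36)

(24, 36)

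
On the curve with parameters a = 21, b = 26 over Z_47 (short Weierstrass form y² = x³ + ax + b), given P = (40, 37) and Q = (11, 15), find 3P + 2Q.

First 3P:
Repeated addition: build up to 3P.
2P: tangent at (40, 37): λ = (3·40² + 21)/(2·37) ≡ 27/27. 27⁻¹ ≡ 7 (mod 47), so λ ≡ 27·7 ≡ 1.
  x = λ² - 40 - 40 = 1 - 80 ≡ 15; y = λ·(40 - 15) - 37 ≡ 35. → (15, 35)
3P: (15, 35) + (40, 37). λ = (37 - 35)/(40 - 15) ≡ 2/25 mod 47. 25⁻¹ ≡ 32 (mod 47) since 25·32 = 800 ≡ 1, so λ ≡ 17.
  x = λ² - 15 - 40 = 289 - 55 ≡ 46; y = λ·(15 - 46) - 35 ≡ 2. → (46, 2)
3P = (46, 2).
Next 2Q:
Repeated addition: build up to 2Q.
2Q: tangent at (11, 15): λ = (3·11² + 21)/(2·15) ≡ 8/30. 30⁻¹ ≡ 11 (mod 47) since 30·11 = 330 ≡ 1, so λ ≡ 8·11 ≡ 41.
  x = λ² - 11 - 11 = 1681 - 22 ≡ 14; y = λ·(11 - 14) - 15 ≡ 3. → (14, 3)
2Q = (14, 3).
Finally 3P + 2Q:
(46, 2) + (14, 3). λ = (3 - 2)/(14 - 46) ≡ 1/15 mod 47. 15⁻¹ ≡ 22 (mod 47), so λ ≡ 22.
  x = λ² - 46 - 14 = 484 - 60 ≡ 1; y = λ·(46 - 1) - 2 ≡ 1. → (1, 1)

(1, 1)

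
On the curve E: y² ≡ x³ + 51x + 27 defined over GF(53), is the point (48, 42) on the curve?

y² = 42² ≡ 15; x³ + 51x + 27 = 113067 ≡ 18 (mod 53). 15 ≠ 18.

no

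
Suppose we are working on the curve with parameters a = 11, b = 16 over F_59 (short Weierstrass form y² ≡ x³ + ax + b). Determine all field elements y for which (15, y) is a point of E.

x³ + 11x + 16 = 3556 ≡ 16 (mod 59).
Square roots of 16 mod 59: 4 and 55 (since 4² = 16 ≡ 16).

4, 55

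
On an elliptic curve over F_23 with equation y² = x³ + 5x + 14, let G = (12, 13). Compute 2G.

tangent at (12, 13): λ = (3·12² + 5)/(2·13) ≡ 0/3. 3⁻¹ ≡ 8 (mod 23), so λ ≡ 0·8 ≡ 0.
  x = λ² - 12 - 12 = 0 - 24 ≡ 22; y = λ·(12 - 22) - 13 ≡ 10. → (22, 10)

(22, 10)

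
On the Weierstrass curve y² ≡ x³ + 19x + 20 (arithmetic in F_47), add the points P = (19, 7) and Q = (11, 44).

(45, 31)

(19, 7) + (11, 44). λ = (44 - 7)/(11 - 19) ≡ 37/39 mod 47. 39⁻¹ ≡ 41 (mod 47) since 39·41 = 1599 ≡ 1, so λ ≡ 13.
  x = λ² - 19 - 11 = 169 - 30 ≡ 45; y = λ·(19 - 45) - 7 ≡ 31. → (45, 31)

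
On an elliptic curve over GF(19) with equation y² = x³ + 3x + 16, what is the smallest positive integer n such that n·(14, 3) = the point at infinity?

2P: tangent at (14, 3): λ = (3·14² + 3)/(2·3) ≡ 2/6. 6⁻¹ ≡ 16 (mod 19) since 6·16 = 96 ≡ 1, so λ ≡ 2·16 ≡ 13.
  x = λ² - 14 - 14 = 169 - 28 ≡ 8; y = λ·(14 - 8) - 3 ≡ 18. → (8, 18)
3P: (8, 18) + (14, 3). λ = (3 - 18)/(14 - 8) ≡ 4/6 mod 19. 6⁻¹ ≡ 16 (mod 19), so λ ≡ 7.
  x = λ² - 8 - 14 = 49 - 22 ≡ 8; y = λ·(8 - 8) - 18 ≡ 1. → (8, 1)
4P: (8, 1) + (14, 3). λ = (3 - 1)/(14 - 8) ≡ 2/6 mod 19. 6⁻¹ ≡ 16 (mod 19) since 6·16 = 96 ≡ 1, so λ ≡ 13.
  x = λ² - 8 - 14 = 169 - 22 ≡ 14; y = λ·(8 - 14) - 1 ≡ 16. → (14, 16)
5P: (14, 16) + (14, 3): same x and y₁ ≡ -y₂, so the sum is the point at infinity.
5P = the point at infinity, so the order is 5.

5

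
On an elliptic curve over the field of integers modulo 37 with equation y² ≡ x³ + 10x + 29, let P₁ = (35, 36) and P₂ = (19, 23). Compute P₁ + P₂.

(13, 5)

(35, 36) + (19, 23). λ = (23 - 36)/(19 - 35) ≡ 24/21 mod 37. 21⁻¹ ≡ 30 (mod 37), so λ ≡ 17.
  x = λ² - 35 - 19 = 289 - 54 ≡ 13; y = λ·(35 - 13) - 36 ≡ 5. → (13, 5)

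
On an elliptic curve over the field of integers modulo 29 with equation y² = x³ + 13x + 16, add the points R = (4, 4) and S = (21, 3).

(3, 13)

(4, 4) + (21, 3). λ = (3 - 4)/(21 - 4) ≡ 28/17 mod 29. 17⁻¹ ≡ 12 (mod 29), so λ ≡ 17.
  x = λ² - 4 - 21 = 289 - 25 ≡ 3; y = λ·(4 - 3) - 4 ≡ 13. → (3, 13)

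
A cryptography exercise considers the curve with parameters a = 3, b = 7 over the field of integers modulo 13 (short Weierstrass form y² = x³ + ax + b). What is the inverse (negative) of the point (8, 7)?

(8, 6)

-(8, 7) = (8, -7 mod 13) = (8, 6).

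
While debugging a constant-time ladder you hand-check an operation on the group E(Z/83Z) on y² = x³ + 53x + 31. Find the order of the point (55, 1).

12

2P: tangent at (55, 1): λ = (3·55² + 53)/(2·1) ≡ 81/2. 2⁻¹ ≡ 42 (mod 83), so λ ≡ 81·42 ≡ 82.
  x = λ² - 55 - 55 = 6724 - 110 ≡ 57; y = λ·(55 - 57) - 1 ≡ 1. → (57, 1)
3P: (57, 1) + (55, 1). λ = (1 - 1)/(55 - 57) ≡ 0/81 mod 83. 81⁻¹ ≡ 41 (mod 83), so λ ≡ 0.
  x = λ² - 57 - 55 = 0 - 112 ≡ 54; y = λ·(57 - 54) - 1 ≡ 82. → (54, 82)
4P: (54, 82) + (55, 1). λ = (1 - 82)/(55 - 54) ≡ 2/1 mod 83. 1⁻¹ ≡ 1 (mod 83), so λ ≡ 2.
  x = λ² - 54 - 55 = 4 - 109 ≡ 61; y = λ·(54 - 61) - 82 ≡ 70. → (61, 70)
5P: (61, 70) + (55, 1). λ = (1 - 70)/(55 - 61) ≡ 14/77 mod 83. 77⁻¹ ≡ 69 (mod 83) since 77·69 = 5313 ≡ 1, so λ ≡ 53.
  x = λ² - 61 - 55 = 2809 - 116 ≡ 37; y = λ·(61 - 37) - 70 ≡ 40. → (37, 40)
6P: (37, 40) + (55, 1). λ = (1 - 40)/(55 - 37) ≡ 44/18 mod 83. 18⁻¹ ≡ 60 (mod 83) since 18·60 = 1080 ≡ 1, so λ ≡ 67.
  x = λ² - 37 - 55 = 4489 - 92 ≡ 81; y = λ·(37 - 81) - 40 ≡ 0. → (81, 0)
7P: (81, 0) + (55, 1). λ = (1 - 0)/(55 - 81) ≡ 1/57 mod 83. 57⁻¹ ≡ 67 (mod 83), so λ ≡ 67.
  x = λ² - 81 - 55 = 4489 - 136 ≡ 37; y = λ·(81 - 37) - 0 ≡ 43. → (37, 43)
8P: (37, 43) + (55, 1). λ = (1 - 43)/(55 - 37) ≡ 41/18 mod 83. 18⁻¹ ≡ 60 (mod 83), so λ ≡ 53.
  x = λ² - 37 - 55 = 2809 - 92 ≡ 61; y = λ·(37 - 61) - 43 ≡ 13. → (61, 13)
9P: (61, 13) + (55, 1). λ = (1 - 13)/(55 - 61) ≡ 71/77 mod 83. 77⁻¹ ≡ 69 (mod 83) since 77·69 = 5313 ≡ 1, so λ ≡ 2.
  x = λ² - 61 - 55 = 4 - 116 ≡ 54; y = λ·(61 - 54) - 13 ≡ 1. → (54, 1)
10P: (54, 1) + (55, 1). λ = (1 - 1)/(55 - 54) ≡ 0/1 mod 83. 1⁻¹ ≡ 1 (mod 83) since 1·1 = 1 ≡ 1, so λ ≡ 0.
  x = λ² - 54 - 55 = 0 - 109 ≡ 57; y = λ·(54 - 57) - 1 ≡ 82. → (57, 82)
11P: (57, 82) + (55, 1). λ = (1 - 82)/(55 - 57) ≡ 2/81 mod 83. 81⁻¹ ≡ 41 (mod 83), so λ ≡ 82.
  x = λ² - 57 - 55 = 6724 - 112 ≡ 55; y = λ·(57 - 55) - 82 ≡ 82. → (55, 82)
12P: (55, 82) + (55, 1): same x and y₁ ≡ -y₂, so the sum is ∞.
12P = ∞, so the order is 12.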